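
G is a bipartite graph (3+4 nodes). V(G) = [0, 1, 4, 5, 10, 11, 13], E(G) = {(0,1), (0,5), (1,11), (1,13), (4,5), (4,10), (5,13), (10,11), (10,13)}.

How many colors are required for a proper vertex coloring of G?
χ(G) = 2

Clique number ω(G) = 2 (lower bound: χ ≥ ω).
The graph is bipartite (no odd cycle), so 2 colors suffice: χ(G) = 2.
A valid 2-coloring: color 1: [1, 5, 10]; color 2: [0, 4, 11, 13].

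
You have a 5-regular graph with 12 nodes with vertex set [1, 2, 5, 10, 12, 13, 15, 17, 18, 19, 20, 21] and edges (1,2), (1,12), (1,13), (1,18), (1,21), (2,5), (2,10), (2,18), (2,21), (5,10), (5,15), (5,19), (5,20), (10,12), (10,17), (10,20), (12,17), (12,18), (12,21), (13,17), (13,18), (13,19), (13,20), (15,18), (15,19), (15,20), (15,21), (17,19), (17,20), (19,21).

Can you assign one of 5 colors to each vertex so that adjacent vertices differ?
Yes, G is 5-colorable

A valid 5-coloring: color 1: [5, 17, 18, 21]; color 2: [1, 19, 20]; color 3: [2, 12, 13, 15]; color 4: [10].
(χ(G) = 4 ≤ 5.)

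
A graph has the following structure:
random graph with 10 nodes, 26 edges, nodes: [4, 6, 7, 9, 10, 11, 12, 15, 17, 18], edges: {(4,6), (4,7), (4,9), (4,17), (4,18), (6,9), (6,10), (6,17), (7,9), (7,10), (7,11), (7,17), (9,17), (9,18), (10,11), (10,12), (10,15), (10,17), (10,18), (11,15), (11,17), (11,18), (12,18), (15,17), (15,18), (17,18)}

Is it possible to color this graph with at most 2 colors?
The clique on vertices [10, 11, 15, 17, 18] has size 5 > 2, so it alone needs 5 colors.

No, G is not 2-colorable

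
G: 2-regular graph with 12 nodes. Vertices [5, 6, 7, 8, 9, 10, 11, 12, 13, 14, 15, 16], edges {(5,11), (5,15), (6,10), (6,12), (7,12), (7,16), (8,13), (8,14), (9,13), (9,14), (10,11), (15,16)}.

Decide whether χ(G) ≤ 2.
Yes, G is 2-colorable

A valid 2-coloring: color 1: [5, 8, 9, 10, 12, 16]; color 2: [6, 7, 11, 13, 14, 15].
(χ(G) = 2 ≤ 2.)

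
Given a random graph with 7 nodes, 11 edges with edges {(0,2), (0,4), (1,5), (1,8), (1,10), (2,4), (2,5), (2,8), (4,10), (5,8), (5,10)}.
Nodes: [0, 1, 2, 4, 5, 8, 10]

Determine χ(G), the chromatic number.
χ(G) = 3

Clique number ω(G) = 3 (lower bound: χ ≥ ω).
The clique on [1, 5, 8] has size 3, forcing χ ≥ 3, and the coloring below uses 3 colors, so χ(G) = 3.
A valid 3-coloring: color 1: [1, 2]; color 2: [4, 5]; color 3: [0, 8, 10].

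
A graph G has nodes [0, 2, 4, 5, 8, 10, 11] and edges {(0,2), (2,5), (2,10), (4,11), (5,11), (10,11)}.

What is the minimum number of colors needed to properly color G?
χ(G) = 2

Clique number ω(G) = 2 (lower bound: χ ≥ ω).
The graph is bipartite (no odd cycle), so 2 colors suffice: χ(G) = 2.
A valid 2-coloring: color 1: [2, 8, 11]; color 2: [0, 4, 5, 10].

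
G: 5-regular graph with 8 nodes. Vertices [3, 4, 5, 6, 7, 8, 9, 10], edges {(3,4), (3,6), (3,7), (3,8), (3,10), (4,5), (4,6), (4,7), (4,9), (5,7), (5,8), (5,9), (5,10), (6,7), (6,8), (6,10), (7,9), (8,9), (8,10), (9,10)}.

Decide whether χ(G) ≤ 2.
No, G is not 2-colorable

The clique on vertices [5, 8, 9, 10] has size 4 > 2, so it alone needs 4 colors.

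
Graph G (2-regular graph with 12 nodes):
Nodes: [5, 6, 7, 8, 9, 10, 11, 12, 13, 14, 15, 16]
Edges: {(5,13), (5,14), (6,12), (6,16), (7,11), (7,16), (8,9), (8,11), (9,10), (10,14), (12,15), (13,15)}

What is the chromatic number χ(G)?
Clique number ω(G) = 2 (lower bound: χ ≥ ω).
The graph is bipartite (no odd cycle), so 2 colors suffice: χ(G) = 2.
A valid 2-coloring: color 1: [9, 11, 12, 13, 14, 16]; color 2: [5, 6, 7, 8, 10, 15].

χ(G) = 2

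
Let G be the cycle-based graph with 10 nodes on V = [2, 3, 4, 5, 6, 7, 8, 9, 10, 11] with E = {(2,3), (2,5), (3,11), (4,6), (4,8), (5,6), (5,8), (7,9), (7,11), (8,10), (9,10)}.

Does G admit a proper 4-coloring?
A valid 4-coloring: color 1: [2, 6, 8, 9, 11]; color 2: [3, 4, 5, 7, 10].
(χ(G) = 2 ≤ 4.)

Yes, G is 4-colorable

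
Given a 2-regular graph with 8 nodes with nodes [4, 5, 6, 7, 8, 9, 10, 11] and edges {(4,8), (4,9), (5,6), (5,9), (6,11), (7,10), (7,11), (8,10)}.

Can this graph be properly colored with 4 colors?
A valid 4-coloring: color 1: [4, 5, 10, 11]; color 2: [6, 7, 8, 9].
(χ(G) = 2 ≤ 4.)

Yes, G is 4-colorable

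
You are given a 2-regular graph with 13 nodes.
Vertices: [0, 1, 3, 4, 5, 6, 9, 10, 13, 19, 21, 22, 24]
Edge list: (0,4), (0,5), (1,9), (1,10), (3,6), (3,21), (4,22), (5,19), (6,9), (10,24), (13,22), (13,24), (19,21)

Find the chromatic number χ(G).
Clique number ω(G) = 2 (lower bound: χ ≥ ω).
Odd cycle [13, 22, 4, 0, 5, 19, 21, 3, 6, 9, 1, 10, 24] needs 3 colors (χ ≥ 3).
The coloring below uses 3 colors, so χ(G) = 3.
A valid 3-coloring: color 1: [3, 4, 5, 9, 10, 13]; color 2: [0, 1, 6, 19, 22, 24]; color 3: [21].

χ(G) = 3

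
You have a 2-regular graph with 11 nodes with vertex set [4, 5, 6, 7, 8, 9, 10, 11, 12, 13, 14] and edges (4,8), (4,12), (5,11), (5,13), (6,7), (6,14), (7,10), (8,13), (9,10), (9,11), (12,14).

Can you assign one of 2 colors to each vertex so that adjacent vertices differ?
No, G is not 2-colorable

Odd cycle [7, 6, 14, 12, 4, 8, 13, 5, 11, 9, 10] needs 3 colors (χ ≥ 3).
Hence χ(G) ≥ 3 > 2, so no proper 2-coloring exists.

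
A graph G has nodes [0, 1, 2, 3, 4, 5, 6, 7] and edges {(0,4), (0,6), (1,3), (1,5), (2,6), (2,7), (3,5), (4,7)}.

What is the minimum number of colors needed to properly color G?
χ(G) = 3

Clique number ω(G) = 3 (lower bound: χ ≥ ω).
The clique on [1, 3, 5] has size 3, forcing χ ≥ 3, and the coloring below uses 3 colors, so χ(G) = 3.
A valid 3-coloring: color 1: [0, 2, 3]; color 2: [1, 4, 6]; color 3: [5, 7].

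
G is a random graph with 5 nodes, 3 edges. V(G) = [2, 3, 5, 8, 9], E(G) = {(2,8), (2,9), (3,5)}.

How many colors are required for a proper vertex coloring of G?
χ(G) = 2

Clique number ω(G) = 2 (lower bound: χ ≥ ω).
The graph is bipartite (no odd cycle), so 2 colors suffice: χ(G) = 2.
A valid 2-coloring: color 1: [2, 5]; color 2: [3, 8, 9].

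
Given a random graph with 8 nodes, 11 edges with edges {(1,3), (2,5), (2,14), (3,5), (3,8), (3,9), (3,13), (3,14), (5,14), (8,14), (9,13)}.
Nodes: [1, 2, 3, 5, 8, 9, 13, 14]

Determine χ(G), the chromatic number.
χ(G) = 3

Clique number ω(G) = 3 (lower bound: χ ≥ ω).
The clique on [2, 5, 14] has size 3, forcing χ ≥ 3, and the coloring below uses 3 colors, so χ(G) = 3.
A valid 3-coloring: color 1: [2, 3]; color 2: [1, 9, 14]; color 3: [5, 8, 13].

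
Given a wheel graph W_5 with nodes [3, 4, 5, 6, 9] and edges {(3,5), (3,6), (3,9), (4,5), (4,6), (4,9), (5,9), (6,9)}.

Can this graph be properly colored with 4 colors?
A valid 4-coloring: color 1: [9]; color 2: [5, 6]; color 3: [3, 4].
(χ(G) = 3 ≤ 4.)

Yes, G is 4-colorable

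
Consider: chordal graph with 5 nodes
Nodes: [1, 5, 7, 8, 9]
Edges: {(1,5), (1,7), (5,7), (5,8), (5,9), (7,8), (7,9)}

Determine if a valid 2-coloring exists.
No, G is not 2-colorable

The clique on vertices [5, 7, 8] has size 3 > 2, so it alone needs 3 colors.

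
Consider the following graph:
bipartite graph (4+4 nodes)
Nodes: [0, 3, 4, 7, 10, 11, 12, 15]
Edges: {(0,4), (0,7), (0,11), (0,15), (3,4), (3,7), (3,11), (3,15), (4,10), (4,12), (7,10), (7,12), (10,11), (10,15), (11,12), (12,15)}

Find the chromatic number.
Clique number ω(G) = 2 (lower bound: χ ≥ ω).
The graph is bipartite (no odd cycle), so 2 colors suffice: χ(G) = 2.
A valid 2-coloring: color 1: [4, 7, 11, 15]; color 2: [0, 3, 10, 12].

χ(G) = 2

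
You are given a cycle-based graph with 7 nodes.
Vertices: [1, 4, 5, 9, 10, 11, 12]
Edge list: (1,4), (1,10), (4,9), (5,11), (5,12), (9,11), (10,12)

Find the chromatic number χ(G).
Clique number ω(G) = 2 (lower bound: χ ≥ ω).
Odd cycle [4, 1, 10, 12, 5, 11, 9] needs 3 colors (χ ≥ 3).
The coloring below uses 3 colors, so χ(G) = 3.
A valid 3-coloring: color 1: [4, 10, 11]; color 2: [1, 9, 12]; color 3: [5].

χ(G) = 3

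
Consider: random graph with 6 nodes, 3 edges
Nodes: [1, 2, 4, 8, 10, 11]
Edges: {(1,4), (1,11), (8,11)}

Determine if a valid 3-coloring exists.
A valid 3-coloring: color 1: [2, 4, 10, 11]; color 2: [1, 8].
(χ(G) = 2 ≤ 3.)

Yes, G is 3-colorable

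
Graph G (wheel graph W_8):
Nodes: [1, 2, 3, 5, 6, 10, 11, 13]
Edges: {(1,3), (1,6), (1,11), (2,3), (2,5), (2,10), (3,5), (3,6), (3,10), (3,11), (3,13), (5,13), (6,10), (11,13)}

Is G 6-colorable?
Yes, G is 6-colorable

A valid 6-coloring: color 1: [3]; color 2: [2, 6, 13]; color 3: [5, 10, 11]; color 4: [1].
(χ(G) = 4 ≤ 6.)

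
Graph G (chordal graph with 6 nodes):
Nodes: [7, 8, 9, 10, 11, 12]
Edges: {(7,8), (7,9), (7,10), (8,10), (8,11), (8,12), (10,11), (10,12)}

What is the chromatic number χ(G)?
Clique number ω(G) = 3 (lower bound: χ ≥ ω).
The clique on [8, 10, 11] has size 3, forcing χ ≥ 3, and the coloring below uses 3 colors, so χ(G) = 3.
A valid 3-coloring: color 1: [8, 9]; color 2: [10]; color 3: [7, 11, 12].

χ(G) = 3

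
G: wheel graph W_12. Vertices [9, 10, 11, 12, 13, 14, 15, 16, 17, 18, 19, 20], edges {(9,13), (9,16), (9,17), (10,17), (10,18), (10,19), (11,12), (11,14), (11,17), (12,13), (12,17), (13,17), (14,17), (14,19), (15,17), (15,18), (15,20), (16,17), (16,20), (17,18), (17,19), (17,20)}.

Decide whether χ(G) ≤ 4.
A valid 4-coloring: color 1: [17]; color 2: [11, 13, 18, 19, 20]; color 3: [9, 10, 12, 14, 15]; color 4: [16].
(χ(G) = 4 ≤ 4.)

Yes, G is 4-colorable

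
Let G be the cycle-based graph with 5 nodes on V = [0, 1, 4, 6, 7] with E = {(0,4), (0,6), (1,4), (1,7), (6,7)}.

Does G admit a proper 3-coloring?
Yes, G is 3-colorable

A valid 3-coloring: color 1: [4, 6]; color 2: [0, 7]; color 3: [1].
(χ(G) = 3 ≤ 3.)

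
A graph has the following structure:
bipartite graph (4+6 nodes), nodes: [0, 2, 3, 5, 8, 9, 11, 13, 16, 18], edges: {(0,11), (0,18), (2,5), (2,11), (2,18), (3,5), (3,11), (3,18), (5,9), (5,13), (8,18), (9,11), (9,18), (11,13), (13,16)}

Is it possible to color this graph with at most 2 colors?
Yes, G is 2-colorable

A valid 2-coloring: color 1: [5, 11, 16, 18]; color 2: [0, 2, 3, 8, 9, 13].
(χ(G) = 2 ≤ 2.)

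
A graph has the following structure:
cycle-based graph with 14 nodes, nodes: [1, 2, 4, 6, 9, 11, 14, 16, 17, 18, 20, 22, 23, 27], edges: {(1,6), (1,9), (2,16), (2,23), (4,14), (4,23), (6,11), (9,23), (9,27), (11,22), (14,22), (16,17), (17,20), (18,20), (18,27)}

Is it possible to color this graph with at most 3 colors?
A valid 3-coloring: color 1: [1, 11, 14, 16, 20, 23, 27]; color 2: [2, 4, 6, 9, 17, 18, 22].
(χ(G) = 2 ≤ 3.)

Yes, G is 3-colorable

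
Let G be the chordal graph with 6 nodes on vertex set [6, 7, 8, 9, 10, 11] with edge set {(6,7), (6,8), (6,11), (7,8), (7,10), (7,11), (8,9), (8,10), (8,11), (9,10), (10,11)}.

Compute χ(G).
Clique number ω(G) = 4 (lower bound: χ ≥ ω).
The clique on [7, 8, 10, 11] has size 4, forcing χ ≥ 4, and the coloring below uses 4 colors, so χ(G) = 4.
A valid 4-coloring: color 1: [8]; color 2: [7, 9]; color 3: [11]; color 4: [6, 10].

χ(G) = 4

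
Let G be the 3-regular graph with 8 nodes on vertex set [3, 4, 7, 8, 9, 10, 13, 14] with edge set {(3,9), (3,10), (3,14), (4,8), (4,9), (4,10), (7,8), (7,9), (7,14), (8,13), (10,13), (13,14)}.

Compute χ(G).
Clique number ω(G) = 2 (lower bound: χ ≥ ω).
The graph is bipartite (no odd cycle), so 2 colors suffice: χ(G) = 2.
A valid 2-coloring: color 1: [3, 4, 7, 13]; color 2: [8, 9, 10, 14].

χ(G) = 2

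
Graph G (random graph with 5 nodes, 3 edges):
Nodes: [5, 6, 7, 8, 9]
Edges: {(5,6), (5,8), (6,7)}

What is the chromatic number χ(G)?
χ(G) = 2

Clique number ω(G) = 2 (lower bound: χ ≥ ω).
The graph is bipartite (no odd cycle), so 2 colors suffice: χ(G) = 2.
A valid 2-coloring: color 1: [5, 7, 9]; color 2: [6, 8].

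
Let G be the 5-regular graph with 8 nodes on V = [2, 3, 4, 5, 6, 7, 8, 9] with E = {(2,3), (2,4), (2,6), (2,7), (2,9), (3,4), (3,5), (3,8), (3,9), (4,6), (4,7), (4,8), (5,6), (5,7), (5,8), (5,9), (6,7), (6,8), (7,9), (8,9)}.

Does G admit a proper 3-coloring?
No, G is not 3-colorable

The clique on vertices [3, 5, 8, 9] has size 4 > 3, so it alone needs 4 colors.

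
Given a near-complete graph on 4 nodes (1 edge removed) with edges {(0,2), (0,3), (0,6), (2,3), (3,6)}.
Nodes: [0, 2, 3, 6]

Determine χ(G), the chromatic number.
χ(G) = 3

Clique number ω(G) = 3 (lower bound: χ ≥ ω).
The clique on [0, 2, 3] has size 3, forcing χ ≥ 3, and the coloring below uses 3 colors, so χ(G) = 3.
A valid 3-coloring: color 1: [0]; color 2: [3]; color 3: [2, 6].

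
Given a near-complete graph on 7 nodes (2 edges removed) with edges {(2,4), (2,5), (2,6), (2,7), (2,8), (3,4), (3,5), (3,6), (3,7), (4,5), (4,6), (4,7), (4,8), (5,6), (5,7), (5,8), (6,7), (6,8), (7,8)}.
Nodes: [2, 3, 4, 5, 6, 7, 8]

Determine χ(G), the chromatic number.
χ(G) = 6

Clique number ω(G) = 6 (lower bound: χ ≥ ω).
The clique on [2, 4, 5, 6, 7, 8] has size 6, forcing χ ≥ 6, and the coloring below uses 6 colors, so χ(G) = 6.
A valid 6-coloring: color 1: [7]; color 2: [6]; color 3: [5]; color 4: [4]; color 5: [3, 8]; color 6: [2].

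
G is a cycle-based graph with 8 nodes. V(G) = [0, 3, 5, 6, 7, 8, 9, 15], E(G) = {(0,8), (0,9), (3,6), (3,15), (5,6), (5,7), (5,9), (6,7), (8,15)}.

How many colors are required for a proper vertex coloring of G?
Clique number ω(G) = 3 (lower bound: χ ≥ ω).
The clique on [5, 6, 7] has size 3, forcing χ ≥ 3, and the coloring below uses 3 colors, so χ(G) = 3.
A valid 3-coloring: color 1: [0, 6, 15]; color 2: [3, 5, 8]; color 3: [7, 9].

χ(G) = 3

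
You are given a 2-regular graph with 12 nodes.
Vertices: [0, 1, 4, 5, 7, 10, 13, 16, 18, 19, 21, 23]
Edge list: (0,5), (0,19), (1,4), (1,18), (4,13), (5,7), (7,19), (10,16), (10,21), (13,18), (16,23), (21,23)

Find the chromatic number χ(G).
Clique number ω(G) = 2 (lower bound: χ ≥ ω).
The graph is bipartite (no odd cycle), so 2 colors suffice: χ(G) = 2.
A valid 2-coloring: color 1: [4, 5, 16, 18, 19, 21]; color 2: [0, 1, 7, 10, 13, 23].

χ(G) = 2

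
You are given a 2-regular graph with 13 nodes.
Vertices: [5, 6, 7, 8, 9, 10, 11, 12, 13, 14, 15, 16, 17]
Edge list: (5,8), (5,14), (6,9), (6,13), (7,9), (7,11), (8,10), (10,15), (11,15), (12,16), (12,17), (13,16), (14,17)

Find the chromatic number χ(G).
χ(G) = 3

Clique number ω(G) = 2 (lower bound: χ ≥ ω).
Odd cycle [17, 12, 16, 13, 6, 9, 7, 11, 15, 10, 8, 5, 14] needs 3 colors (χ ≥ 3).
The coloring below uses 3 colors, so χ(G) = 3.
A valid 3-coloring: color 1: [5, 9, 10, 11, 13, 17]; color 2: [6, 7, 8, 12, 14, 15]; color 3: [16].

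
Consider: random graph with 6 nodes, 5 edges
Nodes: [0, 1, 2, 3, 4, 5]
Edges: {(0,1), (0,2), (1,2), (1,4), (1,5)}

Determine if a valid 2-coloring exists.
The clique on vertices [0, 1, 2] has size 3 > 2, so it alone needs 3 colors.

No, G is not 2-colorable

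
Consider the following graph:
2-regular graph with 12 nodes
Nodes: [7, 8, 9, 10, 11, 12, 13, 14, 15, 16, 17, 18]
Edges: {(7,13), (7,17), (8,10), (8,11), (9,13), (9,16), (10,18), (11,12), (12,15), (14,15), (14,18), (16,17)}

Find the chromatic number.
Clique number ω(G) = 2 (lower bound: χ ≥ ω).
Odd cycle [10, 18, 14, 15, 12, 11, 8] needs 3 colors (χ ≥ 3).
The coloring below uses 3 colors, so χ(G) = 3.
A valid 3-coloring: color 1: [7, 9, 10, 11, 14]; color 2: [8, 12, 13, 17, 18]; color 3: [15, 16].

χ(G) = 3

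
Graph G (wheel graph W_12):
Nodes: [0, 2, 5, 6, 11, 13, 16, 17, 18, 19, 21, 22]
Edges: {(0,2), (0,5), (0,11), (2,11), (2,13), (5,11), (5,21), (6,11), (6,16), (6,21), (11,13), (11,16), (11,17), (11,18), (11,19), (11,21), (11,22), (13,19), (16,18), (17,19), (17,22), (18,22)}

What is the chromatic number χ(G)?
χ(G) = 4

Clique number ω(G) = 3 (lower bound: χ ≥ ω).
Odd cycle [16, 6, 21, 5, 0, 2, 13, 19, 17, 22, 18] needs 3 colors (χ ≥ 3).
Vertex 11 is adjacent to every vertex of [0, 2, 5, 6, 13, 16, 17, 18, 19, 21, 22], which already need 3 colors among themselves, so 11 needs a new color (χ ≥ 4).
The coloring below uses 4 colors, so χ(G) = 4.
A valid 4-coloring: color 1: [11]; color 2: [0, 13, 16, 21, 22]; color 3: [2, 5, 6, 18, 19]; color 4: [17].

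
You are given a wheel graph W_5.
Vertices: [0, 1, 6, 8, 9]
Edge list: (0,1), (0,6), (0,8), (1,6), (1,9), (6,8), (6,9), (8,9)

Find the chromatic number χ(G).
χ(G) = 3

Clique number ω(G) = 3 (lower bound: χ ≥ ω).
The clique on [0, 6, 8] has size 3, forcing χ ≥ 3, and the coloring below uses 3 colors, so χ(G) = 3.
A valid 3-coloring: color 1: [6]; color 2: [1, 8]; color 3: [0, 9].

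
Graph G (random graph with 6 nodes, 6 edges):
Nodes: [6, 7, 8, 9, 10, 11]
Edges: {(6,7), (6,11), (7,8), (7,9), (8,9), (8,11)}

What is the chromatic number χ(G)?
Clique number ω(G) = 3 (lower bound: χ ≥ ω).
The clique on [7, 8, 9] has size 3, forcing χ ≥ 3, and the coloring below uses 3 colors, so χ(G) = 3.
A valid 3-coloring: color 1: [6, 8, 10]; color 2: [7, 11]; color 3: [9].

χ(G) = 3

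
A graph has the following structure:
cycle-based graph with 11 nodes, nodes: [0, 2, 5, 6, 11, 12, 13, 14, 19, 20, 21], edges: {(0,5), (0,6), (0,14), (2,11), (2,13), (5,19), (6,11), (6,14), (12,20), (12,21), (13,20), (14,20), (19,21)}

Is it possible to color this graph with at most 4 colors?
Yes, G is 4-colorable

A valid 4-coloring: color 1: [5, 11, 13, 14, 21]; color 2: [0, 2, 19, 20]; color 3: [6, 12].
(χ(G) = 3 ≤ 4.)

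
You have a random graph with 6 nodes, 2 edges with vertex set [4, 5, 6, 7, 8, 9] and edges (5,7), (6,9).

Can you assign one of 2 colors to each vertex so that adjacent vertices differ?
A valid 2-coloring: color 1: [4, 7, 8, 9]; color 2: [5, 6].
(χ(G) = 2 ≤ 2.)

Yes, G is 2-colorable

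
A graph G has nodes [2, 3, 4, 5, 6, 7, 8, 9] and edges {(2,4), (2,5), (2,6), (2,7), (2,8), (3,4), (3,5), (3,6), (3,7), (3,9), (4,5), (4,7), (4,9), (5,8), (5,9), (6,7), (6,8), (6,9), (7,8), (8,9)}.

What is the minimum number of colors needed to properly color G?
Clique number ω(G) = 4 (lower bound: χ ≥ ω).
The clique on [3, 4, 5, 9] has size 4, forcing χ ≥ 4, and the coloring below uses 4 colors, so χ(G) = 4.
A valid 4-coloring: color 1: [2, 3]; color 2: [5, 6]; color 3: [4, 8]; color 4: [7, 9].

χ(G) = 4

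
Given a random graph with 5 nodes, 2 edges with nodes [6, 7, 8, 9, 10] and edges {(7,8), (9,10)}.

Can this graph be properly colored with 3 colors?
A valid 3-coloring: color 1: [6, 7, 10]; color 2: [8, 9].
(χ(G) = 2 ≤ 3.)

Yes, G is 3-colorable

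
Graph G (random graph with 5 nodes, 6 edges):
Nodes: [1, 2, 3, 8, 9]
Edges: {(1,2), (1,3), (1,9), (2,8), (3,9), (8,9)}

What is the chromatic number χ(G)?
χ(G) = 3

Clique number ω(G) = 3 (lower bound: χ ≥ ω).
The clique on [1, 3, 9] has size 3, forcing χ ≥ 3, and the coloring below uses 3 colors, so χ(G) = 3.
A valid 3-coloring: color 1: [1, 8]; color 2: [2, 9]; color 3: [3].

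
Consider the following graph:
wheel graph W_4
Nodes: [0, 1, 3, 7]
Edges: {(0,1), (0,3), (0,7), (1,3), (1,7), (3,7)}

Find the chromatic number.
χ(G) = 4

Clique number ω(G) = 4 (lower bound: χ ≥ ω).
The clique on [0, 1, 3, 7] has size 4, forcing χ ≥ 4, and the coloring below uses 4 colors, so χ(G) = 4.
A valid 4-coloring: color 1: [0]; color 2: [7]; color 3: [1]; color 4: [3].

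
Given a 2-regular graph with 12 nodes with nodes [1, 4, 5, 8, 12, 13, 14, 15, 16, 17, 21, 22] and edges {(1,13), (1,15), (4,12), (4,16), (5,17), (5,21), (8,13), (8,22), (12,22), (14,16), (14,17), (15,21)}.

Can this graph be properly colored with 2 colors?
A valid 2-coloring: color 1: [4, 5, 13, 14, 15, 22]; color 2: [1, 8, 12, 16, 17, 21].
(χ(G) = 2 ≤ 2.)

Yes, G is 2-colorable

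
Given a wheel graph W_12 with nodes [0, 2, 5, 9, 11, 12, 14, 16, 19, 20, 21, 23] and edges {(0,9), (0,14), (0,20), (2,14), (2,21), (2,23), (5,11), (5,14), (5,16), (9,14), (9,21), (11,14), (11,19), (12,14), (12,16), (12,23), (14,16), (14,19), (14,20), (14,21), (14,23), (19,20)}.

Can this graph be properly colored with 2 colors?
The clique on vertices [0, 9, 14] has size 3 > 2, so it alone needs 3 colors.

No, G is not 2-colorable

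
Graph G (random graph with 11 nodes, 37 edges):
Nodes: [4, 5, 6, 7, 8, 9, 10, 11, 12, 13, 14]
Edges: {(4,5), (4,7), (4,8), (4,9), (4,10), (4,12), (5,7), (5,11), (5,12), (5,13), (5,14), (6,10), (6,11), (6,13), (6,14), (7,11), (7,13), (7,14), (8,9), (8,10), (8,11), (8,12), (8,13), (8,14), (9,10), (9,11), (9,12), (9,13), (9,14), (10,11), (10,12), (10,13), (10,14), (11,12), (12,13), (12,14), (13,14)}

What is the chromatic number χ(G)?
χ(G) = 6

Clique number ω(G) = 6 (lower bound: χ ≥ ω).
The clique on [8, 9, 10, 12, 13, 14] has size 6, forcing χ ≥ 6, and the coloring below uses 6 colors, so χ(G) = 6.
A valid 6-coloring: color 1: [4, 11, 14]; color 2: [13]; color 3: [6, 7, 12]; color 4: [5, 10]; color 5: [9]; color 6: [8].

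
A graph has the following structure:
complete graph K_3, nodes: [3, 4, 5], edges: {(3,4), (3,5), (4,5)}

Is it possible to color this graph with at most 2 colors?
The clique on vertices [3, 4, 5] has size 3 > 2, so it alone needs 3 colors.

No, G is not 2-colorable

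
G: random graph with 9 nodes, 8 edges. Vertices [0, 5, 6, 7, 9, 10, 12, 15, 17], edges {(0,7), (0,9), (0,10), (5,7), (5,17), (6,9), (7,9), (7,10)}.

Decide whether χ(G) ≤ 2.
No, G is not 2-colorable

The clique on vertices [0, 7, 9] has size 3 > 2, so it alone needs 3 colors.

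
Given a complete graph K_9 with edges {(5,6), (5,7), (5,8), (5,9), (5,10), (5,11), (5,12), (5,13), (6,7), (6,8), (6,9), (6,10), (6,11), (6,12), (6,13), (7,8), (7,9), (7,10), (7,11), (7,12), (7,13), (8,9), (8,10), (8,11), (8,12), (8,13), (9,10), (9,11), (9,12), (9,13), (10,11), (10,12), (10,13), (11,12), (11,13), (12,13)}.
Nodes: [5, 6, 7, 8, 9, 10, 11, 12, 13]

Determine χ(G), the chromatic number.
Clique number ω(G) = 9 (lower bound: χ ≥ ω).
The clique on [5, 6, 7, 8, 9, 10, 11, 12, 13] has size 9, forcing χ ≥ 9, and the coloring below uses 9 colors, so χ(G) = 9.
A valid 9-coloring: color 1: [5]; color 2: [8]; color 3: [12]; color 4: [13]; color 5: [10]; color 6: [7]; color 7: [6]; color 8: [11]; color 9: [9].

χ(G) = 9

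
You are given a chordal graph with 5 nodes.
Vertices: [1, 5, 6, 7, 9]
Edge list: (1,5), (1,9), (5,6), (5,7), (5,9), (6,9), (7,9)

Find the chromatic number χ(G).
χ(G) = 3

Clique number ω(G) = 3 (lower bound: χ ≥ ω).
The clique on [1, 5, 9] has size 3, forcing χ ≥ 3, and the coloring below uses 3 colors, so χ(G) = 3.
A valid 3-coloring: color 1: [9]; color 2: [5]; color 3: [1, 6, 7].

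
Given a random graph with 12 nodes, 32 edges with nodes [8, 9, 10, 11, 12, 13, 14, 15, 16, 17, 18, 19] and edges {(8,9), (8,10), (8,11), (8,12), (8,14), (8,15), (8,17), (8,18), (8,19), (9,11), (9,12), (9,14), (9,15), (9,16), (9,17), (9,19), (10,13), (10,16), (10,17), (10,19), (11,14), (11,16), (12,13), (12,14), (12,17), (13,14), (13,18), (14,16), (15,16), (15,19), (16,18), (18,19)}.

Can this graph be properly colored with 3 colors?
No, G is not 3-colorable

The clique on vertices [8, 9, 15, 19] has size 4 > 3, so it alone needs 4 colors.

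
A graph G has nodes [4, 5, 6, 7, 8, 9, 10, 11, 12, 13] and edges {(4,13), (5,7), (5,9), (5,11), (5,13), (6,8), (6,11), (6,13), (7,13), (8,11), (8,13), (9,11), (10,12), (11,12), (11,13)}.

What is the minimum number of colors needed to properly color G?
χ(G) = 4

Clique number ω(G) = 4 (lower bound: χ ≥ ω).
The clique on [6, 8, 11, 13] has size 4, forcing χ ≥ 4, and the coloring below uses 4 colors, so χ(G) = 4.
A valid 4-coloring: color 1: [9, 12, 13]; color 2: [4, 7, 10, 11]; color 3: [5, 6]; color 4: [8].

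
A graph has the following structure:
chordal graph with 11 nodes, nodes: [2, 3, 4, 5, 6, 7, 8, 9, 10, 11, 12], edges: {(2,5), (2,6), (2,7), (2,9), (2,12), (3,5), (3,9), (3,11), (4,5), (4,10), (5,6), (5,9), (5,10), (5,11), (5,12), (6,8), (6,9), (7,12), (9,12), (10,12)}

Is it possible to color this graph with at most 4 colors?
A valid 4-coloring: color 1: [5, 7, 8]; color 2: [9, 10, 11]; color 3: [3, 4, 6, 12]; color 4: [2].
(χ(G) = 4 ≤ 4.)

Yes, G is 4-colorable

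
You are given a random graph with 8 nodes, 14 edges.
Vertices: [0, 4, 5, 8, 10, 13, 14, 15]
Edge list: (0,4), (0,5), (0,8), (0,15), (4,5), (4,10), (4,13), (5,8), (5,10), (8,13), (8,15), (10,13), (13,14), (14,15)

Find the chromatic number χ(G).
Clique number ω(G) = 3 (lower bound: χ ≥ ω).
The clique on [0, 5, 8] has size 3, forcing χ ≥ 3, and the coloring below uses 3 colors, so χ(G) = 3.
A valid 3-coloring: color 1: [4, 8, 14]; color 2: [0, 10]; color 3: [5, 13, 15].

χ(G) = 3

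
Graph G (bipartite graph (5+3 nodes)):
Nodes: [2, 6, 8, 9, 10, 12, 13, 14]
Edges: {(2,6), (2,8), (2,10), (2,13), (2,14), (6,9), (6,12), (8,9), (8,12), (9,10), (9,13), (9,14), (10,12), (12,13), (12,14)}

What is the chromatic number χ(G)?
χ(G) = 2

Clique number ω(G) = 2 (lower bound: χ ≥ ω).
The graph is bipartite (no odd cycle), so 2 colors suffice: χ(G) = 2.
A valid 2-coloring: color 1: [2, 9, 12]; color 2: [6, 8, 10, 13, 14].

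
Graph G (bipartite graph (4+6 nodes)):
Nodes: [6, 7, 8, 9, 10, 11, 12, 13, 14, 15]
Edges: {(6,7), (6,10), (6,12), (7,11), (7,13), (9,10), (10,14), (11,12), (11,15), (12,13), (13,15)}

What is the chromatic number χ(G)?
χ(G) = 2

Clique number ω(G) = 2 (lower bound: χ ≥ ω).
The graph is bipartite (no odd cycle), so 2 colors suffice: χ(G) = 2.
A valid 2-coloring: color 1: [7, 8, 10, 12, 15]; color 2: [6, 9, 11, 13, 14].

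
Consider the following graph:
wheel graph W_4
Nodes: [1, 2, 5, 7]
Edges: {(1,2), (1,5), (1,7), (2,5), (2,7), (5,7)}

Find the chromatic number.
Clique number ω(G) = 4 (lower bound: χ ≥ ω).
The clique on [1, 2, 5, 7] has size 4, forcing χ ≥ 4, and the coloring below uses 4 colors, so χ(G) = 4.
A valid 4-coloring: color 1: [7]; color 2: [1]; color 3: [2]; color 4: [5].

χ(G) = 4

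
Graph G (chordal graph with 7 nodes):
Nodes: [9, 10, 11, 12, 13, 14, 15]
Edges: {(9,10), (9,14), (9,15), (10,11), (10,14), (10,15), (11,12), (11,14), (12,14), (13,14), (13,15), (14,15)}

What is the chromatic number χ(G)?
Clique number ω(G) = 4 (lower bound: χ ≥ ω).
The clique on [9, 10, 14, 15] has size 4, forcing χ ≥ 4, and the coloring below uses 4 colors, so χ(G) = 4.
A valid 4-coloring: color 1: [14]; color 2: [10, 12, 13]; color 3: [11, 15]; color 4: [9].

χ(G) = 4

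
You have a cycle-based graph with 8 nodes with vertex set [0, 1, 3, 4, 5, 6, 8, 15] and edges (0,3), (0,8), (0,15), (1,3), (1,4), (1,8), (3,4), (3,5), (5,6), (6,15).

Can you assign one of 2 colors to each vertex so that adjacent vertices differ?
The clique on vertices [1, 3, 4] has size 3 > 2, so it alone needs 3 colors.

No, G is not 2-colorable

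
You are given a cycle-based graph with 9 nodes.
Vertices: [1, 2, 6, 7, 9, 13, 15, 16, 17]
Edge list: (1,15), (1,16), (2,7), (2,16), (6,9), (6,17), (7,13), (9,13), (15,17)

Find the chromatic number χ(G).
χ(G) = 3

Clique number ω(G) = 2 (lower bound: χ ≥ ω).
Odd cycle [7, 13, 9, 6, 17, 15, 1, 16, 2] needs 3 colors (χ ≥ 3).
The coloring below uses 3 colors, so χ(G) = 3.
A valid 3-coloring: color 1: [7, 9, 16, 17]; color 2: [2, 6, 13, 15]; color 3: [1].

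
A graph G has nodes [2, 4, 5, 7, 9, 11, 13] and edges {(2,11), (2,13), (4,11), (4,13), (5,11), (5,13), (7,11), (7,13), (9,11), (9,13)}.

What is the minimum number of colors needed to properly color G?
χ(G) = 2

Clique number ω(G) = 2 (lower bound: χ ≥ ω).
The graph is bipartite (no odd cycle), so 2 colors suffice: χ(G) = 2.
A valid 2-coloring: color 1: [11, 13]; color 2: [2, 4, 5, 7, 9].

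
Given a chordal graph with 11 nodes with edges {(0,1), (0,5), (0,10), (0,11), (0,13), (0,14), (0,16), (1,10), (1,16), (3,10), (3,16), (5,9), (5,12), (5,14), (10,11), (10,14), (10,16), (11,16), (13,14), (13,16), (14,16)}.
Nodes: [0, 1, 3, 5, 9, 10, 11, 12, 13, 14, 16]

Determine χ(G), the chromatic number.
Clique number ω(G) = 4 (lower bound: χ ≥ ω).
The clique on [0, 1, 10, 16] has size 4, forcing χ ≥ 4, and the coloring below uses 4 colors, so χ(G) = 4.
A valid 4-coloring: color 1: [0, 3, 9, 12]; color 2: [5, 16]; color 3: [10, 13]; color 4: [1, 11, 14].

χ(G) = 4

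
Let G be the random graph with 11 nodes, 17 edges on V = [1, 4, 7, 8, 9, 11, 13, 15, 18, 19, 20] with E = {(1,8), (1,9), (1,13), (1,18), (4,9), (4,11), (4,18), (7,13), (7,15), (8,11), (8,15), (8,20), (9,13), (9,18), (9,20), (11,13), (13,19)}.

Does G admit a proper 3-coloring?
A valid 3-coloring: color 1: [7, 9, 11, 19]; color 2: [8, 13, 18]; color 3: [1, 4, 15, 20].
(χ(G) = 3 ≤ 3.)

Yes, G is 3-colorable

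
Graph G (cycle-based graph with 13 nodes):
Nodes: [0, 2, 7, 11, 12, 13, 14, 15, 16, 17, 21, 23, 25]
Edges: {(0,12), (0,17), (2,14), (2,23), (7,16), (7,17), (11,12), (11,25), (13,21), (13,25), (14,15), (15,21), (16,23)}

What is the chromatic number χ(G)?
Clique number ω(G) = 2 (lower bound: χ ≥ ω).
Odd cycle [11, 25, 13, 21, 15, 14, 2, 23, 16, 7, 17, 0, 12] needs 3 colors (χ ≥ 3).
The coloring below uses 3 colors, so χ(G) = 3.
A valid 3-coloring: color 1: [0, 2, 11, 13, 15, 16]; color 2: [7, 12, 14, 21, 23, 25]; color 3: [17].

χ(G) = 3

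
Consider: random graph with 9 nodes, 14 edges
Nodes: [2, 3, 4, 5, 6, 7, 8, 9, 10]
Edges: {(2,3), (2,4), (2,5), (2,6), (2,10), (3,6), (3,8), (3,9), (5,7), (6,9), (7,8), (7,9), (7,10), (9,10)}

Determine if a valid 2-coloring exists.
The clique on vertices [7, 9, 10] has size 3 > 2, so it alone needs 3 colors.

No, G is not 2-colorable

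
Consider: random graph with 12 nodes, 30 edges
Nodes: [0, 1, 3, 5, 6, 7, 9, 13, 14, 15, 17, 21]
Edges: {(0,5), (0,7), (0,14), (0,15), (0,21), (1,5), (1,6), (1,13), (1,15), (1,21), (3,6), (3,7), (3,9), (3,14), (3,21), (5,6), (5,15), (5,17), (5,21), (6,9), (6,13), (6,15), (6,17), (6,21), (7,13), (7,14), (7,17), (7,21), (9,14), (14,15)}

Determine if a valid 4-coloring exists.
Yes, G is 4-colorable

A valid 4-coloring: color 1: [6, 7]; color 2: [9, 13, 15, 17, 21]; color 3: [5, 14]; color 4: [0, 1, 3].
(χ(G) = 4 ≤ 4.)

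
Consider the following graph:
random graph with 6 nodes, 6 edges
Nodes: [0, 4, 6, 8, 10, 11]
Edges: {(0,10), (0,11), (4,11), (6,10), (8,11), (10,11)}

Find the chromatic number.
Clique number ω(G) = 3 (lower bound: χ ≥ ω).
The clique on [0, 10, 11] has size 3, forcing χ ≥ 3, and the coloring below uses 3 colors, so χ(G) = 3.
A valid 3-coloring: color 1: [6, 11]; color 2: [4, 8, 10]; color 3: [0].

χ(G) = 3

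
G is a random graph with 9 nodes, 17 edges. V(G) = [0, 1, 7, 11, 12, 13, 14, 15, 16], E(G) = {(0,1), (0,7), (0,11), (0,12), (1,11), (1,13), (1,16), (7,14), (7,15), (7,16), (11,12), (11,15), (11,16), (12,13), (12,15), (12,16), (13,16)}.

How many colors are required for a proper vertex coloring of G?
χ(G) = 3

Clique number ω(G) = 3 (lower bound: χ ≥ ω).
The clique on [0, 1, 11] has size 3, forcing χ ≥ 3, and the coloring below uses 3 colors, so χ(G) = 3.
A valid 3-coloring: color 1: [0, 14, 15, 16]; color 2: [1, 7, 12]; color 3: [11, 13].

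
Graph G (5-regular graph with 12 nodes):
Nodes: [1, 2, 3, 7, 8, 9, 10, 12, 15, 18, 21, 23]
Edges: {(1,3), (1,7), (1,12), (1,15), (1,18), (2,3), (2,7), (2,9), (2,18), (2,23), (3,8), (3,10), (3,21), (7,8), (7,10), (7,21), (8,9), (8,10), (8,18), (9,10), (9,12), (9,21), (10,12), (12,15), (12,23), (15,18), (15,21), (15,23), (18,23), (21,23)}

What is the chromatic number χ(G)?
Clique number ω(G) = 3 (lower bound: χ ≥ ω).
Suppose a proper 3-coloring c exists. The clique [1, 12, 15] takes 3 distinct colors; by symmetry let c(1) = 1, c(12) = 2, c(15) = 3.
- Vertex 18: neighbors [1, 15] already have colors [1, 3] ⇒ c(18) = 2.
- Vertex 23: neighbors [12, 15] already have colors [2, 3] ⇒ c(23) = 1.
- Vertex 2: neighbors [23, 18] already have colors [1, 2] ⇒ c(2) = 3.
- Vertex 3: neighbors [1, 2] already have colors [1, 3] ⇒ c(3) = 2.
- Vertex 21: neighbors [23, 3, 15] already have colors [1, 2, 3] — all 3 colors blocked. Contradiction.
The forced assignments end in a contradiction, so G has no proper 3-coloring (χ ≥ 4).
The coloring below uses 4 colors, so χ(G) = 4.
A valid 4-coloring: color 1: [3, 7, 9, 18]; color 2: [2, 8, 12, 21]; color 3: [1, 10, 23]; color 4: [15].

χ(G) = 4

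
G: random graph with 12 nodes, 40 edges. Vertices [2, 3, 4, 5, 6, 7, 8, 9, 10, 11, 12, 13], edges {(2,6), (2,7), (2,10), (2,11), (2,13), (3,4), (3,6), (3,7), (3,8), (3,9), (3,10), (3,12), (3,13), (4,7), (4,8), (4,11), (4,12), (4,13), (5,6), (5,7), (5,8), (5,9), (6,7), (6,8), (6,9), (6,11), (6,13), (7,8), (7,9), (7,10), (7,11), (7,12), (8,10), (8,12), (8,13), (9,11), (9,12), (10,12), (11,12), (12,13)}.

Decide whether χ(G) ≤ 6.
Yes, G is 6-colorable

A valid 6-coloring: color 1: [7, 13]; color 2: [2, 8, 9]; color 3: [3, 5, 11]; color 4: [6, 12]; color 5: [4, 10].
(χ(G) = 5 ≤ 6.)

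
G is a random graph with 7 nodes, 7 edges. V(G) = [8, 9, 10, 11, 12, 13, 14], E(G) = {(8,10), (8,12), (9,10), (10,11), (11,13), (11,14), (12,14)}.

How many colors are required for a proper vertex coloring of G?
χ(G) = 3

Clique number ω(G) = 2 (lower bound: χ ≥ ω).
Odd cycle [14, 11, 10, 8, 12] needs 3 colors (χ ≥ 3).
The coloring below uses 3 colors, so χ(G) = 3.
A valid 3-coloring: color 1: [8, 9, 11]; color 2: [10, 12, 13]; color 3: [14].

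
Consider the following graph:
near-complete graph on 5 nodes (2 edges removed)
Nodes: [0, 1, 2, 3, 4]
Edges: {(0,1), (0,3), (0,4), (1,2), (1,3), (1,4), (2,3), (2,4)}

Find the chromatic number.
χ(G) = 3

Clique number ω(G) = 3 (lower bound: χ ≥ ω).
The clique on [0, 1, 3] has size 3, forcing χ ≥ 3, and the coloring below uses 3 colors, so χ(G) = 3.
A valid 3-coloring: color 1: [1]; color 2: [0, 2]; color 3: [3, 4].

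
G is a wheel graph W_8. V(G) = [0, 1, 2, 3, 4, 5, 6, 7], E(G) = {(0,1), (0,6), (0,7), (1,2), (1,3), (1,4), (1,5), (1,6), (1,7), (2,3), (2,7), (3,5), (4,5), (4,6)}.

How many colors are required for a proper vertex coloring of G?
Clique number ω(G) = 3 (lower bound: χ ≥ ω).
Odd cycle [5, 4, 6, 0, 7, 2, 3] needs 3 colors (χ ≥ 3).
Vertex 1 is adjacent to every vertex of [0, 2, 3, 4, 5, 6, 7], which already need 3 colors among themselves, so 1 needs a new color (χ ≥ 4).
The coloring below uses 4 colors, so χ(G) = 4.
A valid 4-coloring: color 1: [1]; color 2: [2, 5, 6]; color 3: [0, 3, 4]; color 4: [7].

χ(G) = 4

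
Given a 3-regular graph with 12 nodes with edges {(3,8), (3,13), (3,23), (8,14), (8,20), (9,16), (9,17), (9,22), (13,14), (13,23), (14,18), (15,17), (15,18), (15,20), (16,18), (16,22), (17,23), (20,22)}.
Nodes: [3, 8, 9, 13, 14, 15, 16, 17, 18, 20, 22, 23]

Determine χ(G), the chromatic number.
Clique number ω(G) = 3 (lower bound: χ ≥ ω).
The clique on [3, 13, 23] has size 3, forcing χ ≥ 3, and the coloring below uses 3 colors, so χ(G) = 3.
A valid 3-coloring: color 1: [3, 14, 16, 17, 20]; color 2: [8, 9, 15, 23]; color 3: [13, 18, 22].

χ(G) = 3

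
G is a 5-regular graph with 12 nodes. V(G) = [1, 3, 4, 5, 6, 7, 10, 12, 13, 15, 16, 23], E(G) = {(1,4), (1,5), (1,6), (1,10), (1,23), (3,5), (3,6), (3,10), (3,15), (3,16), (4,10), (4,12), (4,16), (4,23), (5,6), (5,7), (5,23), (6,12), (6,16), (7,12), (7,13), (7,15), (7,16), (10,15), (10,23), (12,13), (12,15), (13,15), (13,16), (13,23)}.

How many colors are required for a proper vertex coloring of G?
χ(G) = 4

Clique number ω(G) = 4 (lower bound: χ ≥ ω).
The clique on [1, 4, 10, 23] has size 4, forcing χ ≥ 4, and the coloring below uses 4 colors, so χ(G) = 4.
A valid 4-coloring: color 1: [5, 10, 12, 16]; color 2: [6, 15, 23]; color 3: [1, 3, 13]; color 4: [4, 7].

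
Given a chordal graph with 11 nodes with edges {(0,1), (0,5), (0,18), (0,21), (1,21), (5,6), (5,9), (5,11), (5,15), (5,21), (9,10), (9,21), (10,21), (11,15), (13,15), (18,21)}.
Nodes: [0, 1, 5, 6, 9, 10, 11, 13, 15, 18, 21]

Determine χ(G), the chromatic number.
χ(G) = 3

Clique number ω(G) = 3 (lower bound: χ ≥ ω).
The clique on [0, 1, 21] has size 3, forcing χ ≥ 3, and the coloring below uses 3 colors, so χ(G) = 3.
A valid 3-coloring: color 1: [1, 5, 10, 13, 18]; color 2: [6, 15, 21]; color 3: [0, 9, 11].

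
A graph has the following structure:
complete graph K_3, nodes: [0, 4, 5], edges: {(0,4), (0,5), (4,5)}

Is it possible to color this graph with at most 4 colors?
A valid 4-coloring: color 1: [4]; color 2: [0]; color 3: [5].
(χ(G) = 3 ≤ 4.)

Yes, G is 4-colorable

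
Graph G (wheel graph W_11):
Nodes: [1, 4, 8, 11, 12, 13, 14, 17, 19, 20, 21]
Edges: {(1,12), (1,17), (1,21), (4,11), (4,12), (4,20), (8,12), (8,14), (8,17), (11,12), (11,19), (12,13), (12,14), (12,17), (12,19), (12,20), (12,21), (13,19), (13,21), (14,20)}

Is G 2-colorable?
The clique on vertices [1, 12, 17] has size 3 > 2, so it alone needs 3 colors.

No, G is not 2-colorable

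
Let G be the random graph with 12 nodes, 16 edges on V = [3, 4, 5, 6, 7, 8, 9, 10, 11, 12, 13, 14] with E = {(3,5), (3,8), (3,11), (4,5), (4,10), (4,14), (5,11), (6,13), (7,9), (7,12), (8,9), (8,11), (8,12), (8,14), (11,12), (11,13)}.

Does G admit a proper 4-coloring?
A valid 4-coloring: color 1: [4, 6, 9, 11]; color 2: [5, 7, 8, 10, 13]; color 3: [3, 12, 14].
(χ(G) = 3 ≤ 4.)

Yes, G is 4-colorable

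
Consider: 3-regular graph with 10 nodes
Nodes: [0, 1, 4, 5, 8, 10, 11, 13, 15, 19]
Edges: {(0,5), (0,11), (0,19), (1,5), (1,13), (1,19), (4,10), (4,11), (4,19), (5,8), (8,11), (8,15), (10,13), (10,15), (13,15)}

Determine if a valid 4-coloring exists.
A valid 4-coloring: color 1: [5, 11, 15, 19]; color 2: [0, 4, 8, 13]; color 3: [1, 10].
(χ(G) = 3 ≤ 4.)

Yes, G is 4-colorable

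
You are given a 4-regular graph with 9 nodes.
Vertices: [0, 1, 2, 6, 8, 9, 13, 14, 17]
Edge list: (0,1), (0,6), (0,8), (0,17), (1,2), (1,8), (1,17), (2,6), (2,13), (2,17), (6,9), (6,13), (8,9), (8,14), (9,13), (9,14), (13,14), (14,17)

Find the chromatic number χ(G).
Clique number ω(G) = 3 (lower bound: χ ≥ ω).
The clique on [0, 1, 8] has size 3, forcing χ ≥ 3, and the coloring below uses 3 colors, so χ(G) = 3.
A valid 3-coloring: color 1: [8, 13, 17]; color 2: [0, 2, 9]; color 3: [1, 6, 14].

χ(G) = 3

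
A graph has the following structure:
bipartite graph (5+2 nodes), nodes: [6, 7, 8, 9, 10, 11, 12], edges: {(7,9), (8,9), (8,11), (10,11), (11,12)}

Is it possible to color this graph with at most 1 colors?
Edge (8,9) forces its endpoints to differ, so 1 color is not enough.

No, G is not 1-colorable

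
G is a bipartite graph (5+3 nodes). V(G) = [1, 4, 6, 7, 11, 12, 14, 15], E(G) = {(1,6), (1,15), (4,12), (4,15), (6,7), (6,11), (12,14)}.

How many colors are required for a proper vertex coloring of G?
Clique number ω(G) = 2 (lower bound: χ ≥ ω).
The graph is bipartite (no odd cycle), so 2 colors suffice: χ(G) = 2.
A valid 2-coloring: color 1: [6, 12, 15]; color 2: [1, 4, 7, 11, 14].

χ(G) = 2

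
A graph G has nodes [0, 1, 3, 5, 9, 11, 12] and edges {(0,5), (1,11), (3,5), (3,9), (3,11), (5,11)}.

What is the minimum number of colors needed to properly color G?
χ(G) = 3

Clique number ω(G) = 3 (lower bound: χ ≥ ω).
The clique on [3, 5, 11] has size 3, forcing χ ≥ 3, and the coloring below uses 3 colors, so χ(G) = 3.
A valid 3-coloring: color 1: [0, 9, 11, 12]; color 2: [1, 5]; color 3: [3].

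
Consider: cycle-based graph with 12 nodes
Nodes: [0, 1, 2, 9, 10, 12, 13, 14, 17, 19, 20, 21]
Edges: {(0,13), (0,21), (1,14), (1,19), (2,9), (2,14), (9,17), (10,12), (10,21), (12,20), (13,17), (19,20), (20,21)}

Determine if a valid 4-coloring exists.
A valid 4-coloring: color 1: [9, 12, 13, 14, 19, 21]; color 2: [0, 1, 2, 10, 17, 20].
(χ(G) = 2 ≤ 4.)

Yes, G is 4-colorable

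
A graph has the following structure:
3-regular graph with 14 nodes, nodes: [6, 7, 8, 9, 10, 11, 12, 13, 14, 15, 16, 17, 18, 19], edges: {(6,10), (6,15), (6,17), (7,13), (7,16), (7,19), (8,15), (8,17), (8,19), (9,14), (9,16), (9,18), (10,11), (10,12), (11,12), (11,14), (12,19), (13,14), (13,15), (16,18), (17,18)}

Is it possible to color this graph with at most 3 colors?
A valid 3-coloring: color 1: [7, 12, 14, 15, 18]; color 2: [6, 8, 11, 13, 16]; color 3: [9, 10, 17, 19].
(χ(G) = 3 ≤ 3.)

Yes, G is 3-colorable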